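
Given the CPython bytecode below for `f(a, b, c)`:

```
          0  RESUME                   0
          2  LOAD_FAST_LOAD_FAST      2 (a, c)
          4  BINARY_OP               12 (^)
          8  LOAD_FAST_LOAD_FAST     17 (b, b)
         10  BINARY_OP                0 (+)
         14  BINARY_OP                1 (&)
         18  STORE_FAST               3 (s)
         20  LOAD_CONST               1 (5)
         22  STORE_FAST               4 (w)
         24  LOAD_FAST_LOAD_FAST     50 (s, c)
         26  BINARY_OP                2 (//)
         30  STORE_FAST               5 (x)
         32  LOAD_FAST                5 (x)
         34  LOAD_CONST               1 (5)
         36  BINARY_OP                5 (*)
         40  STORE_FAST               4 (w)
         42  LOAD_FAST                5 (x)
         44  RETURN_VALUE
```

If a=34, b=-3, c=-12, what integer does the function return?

LOAD_FAST_LOAD_FAST a,c → push 34,-12. Stack: [34, -12]
BINARY_OP ^ → 34 ^ -12 = -42. Stack: [-42]
LOAD_FAST_LOAD_FAST b,b → push -3,-3. Stack: [-42, -3, -3]
BINARY_OP + → -3 + -3 = -6. Stack: [-42, -6]
BINARY_OP & → -42 & -6 = -46. Stack: [-46]
STORE_FAST s → s=-46. Stack: []
LOAD_CONST → push 5. Stack: [5]
STORE_FAST w → w=5. Stack: []
LOAD_FAST_LOAD_FAST s,c → push -46,-12. Stack: [-46, -12]
BINARY_OP // → -46 // -12 = 3. Stack: [3]
STORE_FAST x → x=3. Stack: []
LOAD_FAST x → push 3. Stack: [3]
LOAD_CONST → push 5. Stack: [3, 5]
BINARY_OP * → 3 * 5 = 15. Stack: [15]
STORE_FAST w → w=15. Stack: []
LOAD_FAST x → push 3. Stack: [3]
RETURN_VALUE → return 3.

3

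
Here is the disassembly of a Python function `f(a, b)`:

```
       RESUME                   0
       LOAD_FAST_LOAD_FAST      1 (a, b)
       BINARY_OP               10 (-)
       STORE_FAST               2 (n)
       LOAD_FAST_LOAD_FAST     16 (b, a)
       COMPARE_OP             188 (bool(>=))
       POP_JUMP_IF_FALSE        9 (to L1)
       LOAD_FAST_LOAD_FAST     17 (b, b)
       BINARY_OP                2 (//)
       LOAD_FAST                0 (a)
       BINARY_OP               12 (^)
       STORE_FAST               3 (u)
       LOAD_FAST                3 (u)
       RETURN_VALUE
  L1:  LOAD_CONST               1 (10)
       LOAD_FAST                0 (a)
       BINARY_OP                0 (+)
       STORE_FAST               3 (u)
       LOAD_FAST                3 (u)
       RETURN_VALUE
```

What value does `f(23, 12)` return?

LOAD_FAST_LOAD_FAST a,b → push 23,12. Stack: [23, 12]
BINARY_OP - → 23 - 12 = 11. Stack: [11]
STORE_FAST n → n=11. Stack: []
LOAD_FAST_LOAD_FAST b,a → push 12,23. Stack: [12, 23]
COMPARE_OP bool(>=) → 12 vs 23 = False. Stack: [False]
POP_JUMP_IF_FALSE → pop False; jump. Stack: []
LOAD_CONST → push 10. Stack: [10]
LOAD_FAST a → push 23. Stack: [10, 23]
BINARY_OP + → 10 + 23 = 33. Stack: [33]
STORE_FAST u → u=33. Stack: []
LOAD_FAST u → push 33. Stack: [33]
RETURN_VALUE → return 33.

33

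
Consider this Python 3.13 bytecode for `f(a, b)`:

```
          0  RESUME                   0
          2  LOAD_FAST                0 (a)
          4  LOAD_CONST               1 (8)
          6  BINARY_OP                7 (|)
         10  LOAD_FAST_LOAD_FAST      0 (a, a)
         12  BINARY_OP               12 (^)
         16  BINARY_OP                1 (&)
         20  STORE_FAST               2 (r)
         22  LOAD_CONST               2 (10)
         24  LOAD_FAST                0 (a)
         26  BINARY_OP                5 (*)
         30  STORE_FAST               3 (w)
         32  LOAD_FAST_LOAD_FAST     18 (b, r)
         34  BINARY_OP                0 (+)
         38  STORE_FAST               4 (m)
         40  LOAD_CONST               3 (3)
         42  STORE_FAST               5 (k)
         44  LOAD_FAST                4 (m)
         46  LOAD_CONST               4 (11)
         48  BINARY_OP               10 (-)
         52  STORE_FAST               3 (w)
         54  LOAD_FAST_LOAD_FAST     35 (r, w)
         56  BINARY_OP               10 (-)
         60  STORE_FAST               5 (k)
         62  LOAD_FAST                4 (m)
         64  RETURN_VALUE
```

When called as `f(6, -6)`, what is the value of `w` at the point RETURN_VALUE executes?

-17

LOAD_FAST a → push 6. Stack: [6]
LOAD_CONST → push 8. Stack: [6, 8]
BINARY_OP | → 6 | 8 = 14. Stack: [14]
LOAD_FAST_LOAD_FAST a,a → push 6,6. Stack: [14, 6, 6]
BINARY_OP ^ → 6 ^ 6 = 0. Stack: [14, 0]
BINARY_OP & → 14 & 0 = 0. Stack: [0]
STORE_FAST r → r=0. Stack: []
LOAD_CONST → push 10. Stack: [10]
LOAD_FAST a → push 6. Stack: [10, 6]
BINARY_OP * → 10 * 6 = 60. Stack: [60]
STORE_FAST w → w=60. Stack: []
LOAD_FAST_LOAD_FAST b,r → push -6,0. Stack: [-6, 0]
BINARY_OP + → -6 + 0 = -6. Stack: [-6]
STORE_FAST m → m=-6. Stack: []
LOAD_CONST → push 3. Stack: [3]
STORE_FAST k → k=3. Stack: []
LOAD_FAST m → push -6. Stack: [-6]
LOAD_CONST → push 11. Stack: [-6, 11]
BINARY_OP - → -6 - 11 = -17. Stack: [-17]
STORE_FAST w → w=-17. Stack: []
LOAD_FAST_LOAD_FAST r,w → push 0,-17. Stack: [0, -17]
BINARY_OP - → 0 - -17 = 17. Stack: [17]
STORE_FAST k → k=17. Stack: []
LOAD_FAST m → push -6. Stack: [-6]
RETURN_VALUE → return -6.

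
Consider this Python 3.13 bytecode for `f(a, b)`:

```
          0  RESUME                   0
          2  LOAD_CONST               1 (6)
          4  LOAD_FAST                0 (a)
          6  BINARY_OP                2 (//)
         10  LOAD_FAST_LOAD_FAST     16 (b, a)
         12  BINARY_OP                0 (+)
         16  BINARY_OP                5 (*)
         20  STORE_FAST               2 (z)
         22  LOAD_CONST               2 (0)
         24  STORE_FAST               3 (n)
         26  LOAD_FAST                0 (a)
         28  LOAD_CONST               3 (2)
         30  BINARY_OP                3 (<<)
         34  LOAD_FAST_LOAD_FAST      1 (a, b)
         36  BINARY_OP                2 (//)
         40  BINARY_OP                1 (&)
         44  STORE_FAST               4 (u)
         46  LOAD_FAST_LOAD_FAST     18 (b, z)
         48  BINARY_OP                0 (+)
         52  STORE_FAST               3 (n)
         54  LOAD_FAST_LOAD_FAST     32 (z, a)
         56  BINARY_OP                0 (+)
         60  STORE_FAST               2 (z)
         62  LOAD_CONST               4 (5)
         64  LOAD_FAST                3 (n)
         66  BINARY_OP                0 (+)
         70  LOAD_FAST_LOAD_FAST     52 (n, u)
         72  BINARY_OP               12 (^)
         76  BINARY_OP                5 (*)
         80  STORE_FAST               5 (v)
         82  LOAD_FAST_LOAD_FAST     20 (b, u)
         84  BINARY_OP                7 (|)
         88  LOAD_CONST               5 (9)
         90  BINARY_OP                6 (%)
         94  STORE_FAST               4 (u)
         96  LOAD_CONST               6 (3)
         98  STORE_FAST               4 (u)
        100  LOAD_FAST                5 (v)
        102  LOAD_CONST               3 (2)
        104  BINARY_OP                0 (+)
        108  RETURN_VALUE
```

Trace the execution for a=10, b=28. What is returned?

LOAD_CONST → push 6. Stack: [6]
LOAD_FAST a → push 10. Stack: [6, 10]
BINARY_OP // → 6 // 10 = 0. Stack: [0]
LOAD_FAST_LOAD_FAST b,a → push 28,10. Stack: [0, 28, 10]
BINARY_OP + → 28 + 10 = 38. Stack: [0, 38]
BINARY_OP * → 0 * 38 = 0. Stack: [0]
STORE_FAST z → z=0. Stack: []
LOAD_CONST → push 0. Stack: [0]
STORE_FAST n → n=0. Stack: []
LOAD_FAST a → push 10. Stack: [10]
LOAD_CONST → push 2. Stack: [10, 2]
BINARY_OP << → 10 << 2 = 40. Stack: [40]
LOAD_FAST_LOAD_FAST a,b → push 10,28. Stack: [40, 10, 28]
BINARY_OP // → 10 // 28 = 0. Stack: [40, 0]
BINARY_OP & → 40 & 0 = 0. Stack: [0]
STORE_FAST u → u=0. Stack: []
LOAD_FAST_LOAD_FAST b,z → push 28,0. Stack: [28, 0]
BINARY_OP + → 28 + 0 = 28. Stack: [28]
STORE_FAST n → n=28. Stack: []
LOAD_FAST_LOAD_FAST z,a → push 0,10. Stack: [0, 10]
BINARY_OP + → 0 + 10 = 10. Stack: [10]
STORE_FAST z → z=10. Stack: []
LOAD_CONST → push 5. Stack: [5]
LOAD_FAST n → push 28. Stack: [5, 28]
BINARY_OP + → 5 + 28 = 33. Stack: [33]
LOAD_FAST_LOAD_FAST n,u → push 28,0. Stack: [33, 28, 0]
BINARY_OP ^ → 28 ^ 0 = 28. Stack: [33, 28]
BINARY_OP * → 33 * 28 = 924. Stack: [924]
STORE_FAST v → v=924. Stack: []
LOAD_FAST_LOAD_FAST b,u → push 28,0. Stack: [28, 0]
BINARY_OP | → 28 | 0 = 28. Stack: [28]
LOAD_CONST → push 9. Stack: [28, 9]
BINARY_OP % → 28 % 9 = 1. Stack: [1]
STORE_FAST u → u=1. Stack: []
LOAD_CONST → push 3. Stack: [3]
STORE_FAST u → u=3. Stack: []
LOAD_FAST v → push 924. Stack: [924]
LOAD_CONST → push 2. Stack: [924, 2]
BINARY_OP + → 924 + 2 = 926. Stack: [926]
RETURN_VALUE → return 926.

926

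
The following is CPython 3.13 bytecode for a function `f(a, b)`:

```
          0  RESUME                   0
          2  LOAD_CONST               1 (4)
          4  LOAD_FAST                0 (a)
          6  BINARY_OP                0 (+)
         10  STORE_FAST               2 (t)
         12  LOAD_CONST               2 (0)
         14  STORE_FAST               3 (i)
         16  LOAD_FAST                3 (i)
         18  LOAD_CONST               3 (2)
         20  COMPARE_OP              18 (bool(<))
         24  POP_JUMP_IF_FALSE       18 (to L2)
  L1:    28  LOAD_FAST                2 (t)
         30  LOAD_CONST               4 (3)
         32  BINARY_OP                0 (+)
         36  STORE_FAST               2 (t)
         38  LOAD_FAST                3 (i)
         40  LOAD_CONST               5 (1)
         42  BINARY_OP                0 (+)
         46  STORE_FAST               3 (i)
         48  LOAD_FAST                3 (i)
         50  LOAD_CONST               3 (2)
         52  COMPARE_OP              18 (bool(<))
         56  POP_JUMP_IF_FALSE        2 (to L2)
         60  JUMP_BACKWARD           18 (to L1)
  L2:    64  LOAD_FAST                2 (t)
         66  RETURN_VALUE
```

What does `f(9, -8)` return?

LOAD_CONST → push 4. Stack: [4]
LOAD_FAST a → push 9. Stack: [4, 9]
BINARY_OP + → 4 + 9 = 13. Stack: [13]
STORE_FAST t → t=13. Stack: []
LOAD_CONST → push 0. Stack: [0]
STORE_FAST i → i=0. Stack: []
LOAD_FAST i → push 0. Stack: [0]
LOAD_CONST → push 2. Stack: [0, 2]
COMPARE_OP bool(<) → 0 vs 2 = True. Stack: [True]
POP_JUMP_IF_FALSE → pop True; no jump. Stack: []
LOAD_FAST t → push 13. Stack: [13]
LOAD_CONST → push 3. Stack: [13, 3]
BINARY_OP + → 13 + 3 = 16. Stack: [16]
STORE_FAST t → t=16. Stack: []
LOAD_FAST i → push 0. Stack: [0]
LOAD_CONST → push 1. Stack: [0, 1]
BINARY_OP + → 0 + 1 = 1. Stack: [1]
STORE_FAST i → i=1. Stack: []
LOAD_FAST i → push 1. Stack: [1]
LOAD_CONST → push 2. Stack: [1, 2]
COMPARE_OP bool(<) → 1 vs 2 = True. Stack: [True]
POP_JUMP_IF_FALSE → pop True; no jump. Stack: []
LOAD_FAST t → push 16. Stack: [16]
LOAD_CONST → push 3. Stack: [16, 3]
BINARY_OP + → 16 + 3 = 19. Stack: [19]
STORE_FAST t → t=19. Stack: []
LOAD_FAST i → push 1. Stack: [1]
LOAD_CONST → push 1. Stack: [1, 1]
BINARY_OP + → 1 + 1 = 2. Stack: [2]
STORE_FAST i → i=2. Stack: []
LOAD_FAST i → push 2. Stack: [2]
LOAD_CONST → push 2. Stack: [2, 2]
COMPARE_OP bool(<) → 2 vs 2 = False. Stack: [False]
POP_JUMP_IF_FALSE → pop False; jump. Stack: []
LOAD_FAST t → push 19. Stack: [19]
RETURN_VALUE → return 19.

19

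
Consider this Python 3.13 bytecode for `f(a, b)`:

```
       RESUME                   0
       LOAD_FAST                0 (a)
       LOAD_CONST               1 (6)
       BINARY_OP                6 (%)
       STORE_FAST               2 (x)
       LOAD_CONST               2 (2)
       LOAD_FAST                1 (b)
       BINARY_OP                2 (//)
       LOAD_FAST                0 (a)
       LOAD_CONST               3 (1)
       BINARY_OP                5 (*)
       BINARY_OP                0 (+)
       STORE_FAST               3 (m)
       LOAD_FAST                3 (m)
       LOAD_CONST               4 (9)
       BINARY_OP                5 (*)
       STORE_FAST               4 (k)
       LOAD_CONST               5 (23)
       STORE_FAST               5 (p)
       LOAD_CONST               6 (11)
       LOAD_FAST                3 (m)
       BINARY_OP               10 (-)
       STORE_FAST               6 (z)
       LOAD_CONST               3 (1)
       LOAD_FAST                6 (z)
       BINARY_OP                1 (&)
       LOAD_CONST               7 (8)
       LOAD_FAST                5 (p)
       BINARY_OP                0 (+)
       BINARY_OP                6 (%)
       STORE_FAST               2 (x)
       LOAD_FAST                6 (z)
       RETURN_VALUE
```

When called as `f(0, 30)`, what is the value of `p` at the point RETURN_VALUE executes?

LOAD_FAST a → push 0. Stack: [0]
LOAD_CONST → push 6. Stack: [0, 6]
BINARY_OP % → 0 % 6 = 0. Stack: [0]
STORE_FAST x → x=0. Stack: []
LOAD_CONST → push 2. Stack: [2]
LOAD_FAST b → push 30. Stack: [2, 30]
BINARY_OP // → 2 // 30 = 0. Stack: [0]
LOAD_FAST a → push 0. Stack: [0, 0]
LOAD_CONST → push 1. Stack: [0, 0, 1]
BINARY_OP * → 0 * 1 = 0. Stack: [0, 0]
BINARY_OP + → 0 + 0 = 0. Stack: [0]
STORE_FAST m → m=0. Stack: []
LOAD_FAST m → push 0. Stack: [0]
LOAD_CONST → push 9. Stack: [0, 9]
BINARY_OP * → 0 * 9 = 0. Stack: [0]
STORE_FAST k → k=0. Stack: []
LOAD_CONST → push 23. Stack: [23]
STORE_FAST p → p=23. Stack: []
LOAD_CONST → push 11. Stack: [11]
LOAD_FAST m → push 0. Stack: [11, 0]
BINARY_OP - → 11 - 0 = 11. Stack: [11]
STORE_FAST z → z=11. Stack: []
LOAD_CONST → push 1. Stack: [1]
LOAD_FAST z → push 11. Stack: [1, 11]
BINARY_OP & → 1 & 11 = 1. Stack: [1]
LOAD_CONST → push 8. Stack: [1, 8]
LOAD_FAST p → push 23. Stack: [1, 8, 23]
BINARY_OP + → 8 + 23 = 31. Stack: [1, 31]
BINARY_OP % → 1 % 31 = 1. Stack: [1]
STORE_FAST x → x=1. Stack: []
LOAD_FAST z → push 11. Stack: [11]
RETURN_VALUE → return 11.

23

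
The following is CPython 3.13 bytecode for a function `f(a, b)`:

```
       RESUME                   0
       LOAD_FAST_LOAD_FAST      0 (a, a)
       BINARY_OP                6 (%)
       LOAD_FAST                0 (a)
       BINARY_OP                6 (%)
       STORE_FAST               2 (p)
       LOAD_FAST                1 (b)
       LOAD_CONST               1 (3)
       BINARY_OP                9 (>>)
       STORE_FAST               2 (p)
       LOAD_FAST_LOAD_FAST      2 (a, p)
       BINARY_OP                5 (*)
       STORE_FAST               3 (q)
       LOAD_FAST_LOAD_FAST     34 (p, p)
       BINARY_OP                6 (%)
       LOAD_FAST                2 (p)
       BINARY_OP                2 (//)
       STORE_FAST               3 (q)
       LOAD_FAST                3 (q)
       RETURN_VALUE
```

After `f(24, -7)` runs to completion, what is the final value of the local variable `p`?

LOAD_FAST_LOAD_FAST a,a → push 24,24. Stack: [24, 24]
BINARY_OP % → 24 % 24 = 0. Stack: [0]
LOAD_FAST a → push 24. Stack: [0, 24]
BINARY_OP % → 0 % 24 = 0. Stack: [0]
STORE_FAST p → p=0. Stack: []
LOAD_FAST b → push -7. Stack: [-7]
LOAD_CONST → push 3. Stack: [-7, 3]
BINARY_OP >> → -7 >> 3 = -1. Stack: [-1]
STORE_FAST p → p=-1. Stack: []
LOAD_FAST_LOAD_FAST a,p → push 24,-1. Stack: [24, -1]
BINARY_OP * → 24 * -1 = -24. Stack: [-24]
STORE_FAST q → q=-24. Stack: []
LOAD_FAST_LOAD_FAST p,p → push -1,-1. Stack: [-1, -1]
BINARY_OP % → -1 % -1 = 0. Stack: [0]
LOAD_FAST p → push -1. Stack: [0, -1]
BINARY_OP // → 0 // -1 = 0. Stack: [0]
STORE_FAST q → q=0. Stack: []
LOAD_FAST q → push 0. Stack: [0]
RETURN_VALUE → return 0.

-1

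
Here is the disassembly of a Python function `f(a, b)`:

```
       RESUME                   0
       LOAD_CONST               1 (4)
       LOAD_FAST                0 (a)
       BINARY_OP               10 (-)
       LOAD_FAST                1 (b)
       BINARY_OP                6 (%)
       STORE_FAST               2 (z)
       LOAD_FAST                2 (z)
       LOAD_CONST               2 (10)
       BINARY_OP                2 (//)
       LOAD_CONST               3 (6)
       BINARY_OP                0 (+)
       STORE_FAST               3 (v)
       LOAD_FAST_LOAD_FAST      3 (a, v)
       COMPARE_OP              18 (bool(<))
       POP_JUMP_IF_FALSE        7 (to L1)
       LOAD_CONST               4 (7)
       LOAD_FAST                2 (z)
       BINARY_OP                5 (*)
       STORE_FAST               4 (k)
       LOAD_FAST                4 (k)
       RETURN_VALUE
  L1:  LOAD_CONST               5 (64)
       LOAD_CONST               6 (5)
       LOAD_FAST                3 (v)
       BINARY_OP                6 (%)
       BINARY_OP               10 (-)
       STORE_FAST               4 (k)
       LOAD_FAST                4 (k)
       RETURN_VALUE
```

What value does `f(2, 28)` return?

14

LOAD_CONST → push 4. Stack: [4]
LOAD_FAST a → push 2. Stack: [4, 2]
BINARY_OP - → 4 - 2 = 2. Stack: [2]
LOAD_FAST b → push 28. Stack: [2, 28]
BINARY_OP % → 2 % 28 = 2. Stack: [2]
STORE_FAST z → z=2. Stack: []
LOAD_FAST z → push 2. Stack: [2]
LOAD_CONST → push 10. Stack: [2, 10]
BINARY_OP // → 2 // 10 = 0. Stack: [0]
LOAD_CONST → push 6. Stack: [0, 6]
BINARY_OP + → 0 + 6 = 6. Stack: [6]
STORE_FAST v → v=6. Stack: []
LOAD_FAST_LOAD_FAST a,v → push 2,6. Stack: [2, 6]
COMPARE_OP bool(<) → 2 vs 6 = True. Stack: [True]
POP_JUMP_IF_FALSE → pop True; no jump. Stack: []
LOAD_CONST → push 7. Stack: [7]
LOAD_FAST z → push 2. Stack: [7, 2]
BINARY_OP * → 7 * 2 = 14. Stack: [14]
STORE_FAST k → k=14. Stack: []
LOAD_FAST k → push 14. Stack: [14]
RETURN_VALUE → return 14.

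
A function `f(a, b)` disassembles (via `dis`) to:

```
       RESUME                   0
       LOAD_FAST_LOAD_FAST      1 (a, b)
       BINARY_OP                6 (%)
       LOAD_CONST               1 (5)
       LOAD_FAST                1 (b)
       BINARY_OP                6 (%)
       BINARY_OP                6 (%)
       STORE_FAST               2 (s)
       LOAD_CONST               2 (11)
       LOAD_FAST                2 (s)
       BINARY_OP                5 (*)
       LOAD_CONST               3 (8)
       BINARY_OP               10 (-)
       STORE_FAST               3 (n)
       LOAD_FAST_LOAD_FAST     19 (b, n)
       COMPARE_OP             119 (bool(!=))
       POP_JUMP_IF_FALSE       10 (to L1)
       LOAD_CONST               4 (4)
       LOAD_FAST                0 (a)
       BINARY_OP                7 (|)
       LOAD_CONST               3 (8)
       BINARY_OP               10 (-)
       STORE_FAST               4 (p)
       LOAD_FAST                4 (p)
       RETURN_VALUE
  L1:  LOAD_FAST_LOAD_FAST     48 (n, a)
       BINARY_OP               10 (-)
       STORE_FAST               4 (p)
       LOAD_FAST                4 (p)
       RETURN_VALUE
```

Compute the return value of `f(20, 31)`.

12

LOAD_FAST_LOAD_FAST a,b → push 20,31. Stack: [20, 31]
BINARY_OP % → 20 % 31 = 20. Stack: [20]
LOAD_CONST → push 5. Stack: [20, 5]
LOAD_FAST b → push 31. Stack: [20, 5, 31]
BINARY_OP % → 5 % 31 = 5. Stack: [20, 5]
BINARY_OP % → 20 % 5 = 0. Stack: [0]
STORE_FAST s → s=0. Stack: []
LOAD_CONST → push 11. Stack: [11]
LOAD_FAST s → push 0. Stack: [11, 0]
BINARY_OP * → 11 * 0 = 0. Stack: [0]
LOAD_CONST → push 8. Stack: [0, 8]
BINARY_OP - → 0 - 8 = -8. Stack: [-8]
STORE_FAST n → n=-8. Stack: []
LOAD_FAST_LOAD_FAST b,n → push 31,-8. Stack: [31, -8]
COMPARE_OP bool(!=) → 31 vs -8 = True. Stack: [True]
POP_JUMP_IF_FALSE → pop True; no jump. Stack: []
LOAD_CONST → push 4. Stack: [4]
LOAD_FAST a → push 20. Stack: [4, 20]
BINARY_OP | → 4 | 20 = 20. Stack: [20]
LOAD_CONST → push 8. Stack: [20, 8]
BINARY_OP - → 20 - 8 = 12. Stack: [12]
STORE_FAST p → p=12. Stack: []
LOAD_FAST p → push 12. Stack: [12]
RETURN_VALUE → return 12.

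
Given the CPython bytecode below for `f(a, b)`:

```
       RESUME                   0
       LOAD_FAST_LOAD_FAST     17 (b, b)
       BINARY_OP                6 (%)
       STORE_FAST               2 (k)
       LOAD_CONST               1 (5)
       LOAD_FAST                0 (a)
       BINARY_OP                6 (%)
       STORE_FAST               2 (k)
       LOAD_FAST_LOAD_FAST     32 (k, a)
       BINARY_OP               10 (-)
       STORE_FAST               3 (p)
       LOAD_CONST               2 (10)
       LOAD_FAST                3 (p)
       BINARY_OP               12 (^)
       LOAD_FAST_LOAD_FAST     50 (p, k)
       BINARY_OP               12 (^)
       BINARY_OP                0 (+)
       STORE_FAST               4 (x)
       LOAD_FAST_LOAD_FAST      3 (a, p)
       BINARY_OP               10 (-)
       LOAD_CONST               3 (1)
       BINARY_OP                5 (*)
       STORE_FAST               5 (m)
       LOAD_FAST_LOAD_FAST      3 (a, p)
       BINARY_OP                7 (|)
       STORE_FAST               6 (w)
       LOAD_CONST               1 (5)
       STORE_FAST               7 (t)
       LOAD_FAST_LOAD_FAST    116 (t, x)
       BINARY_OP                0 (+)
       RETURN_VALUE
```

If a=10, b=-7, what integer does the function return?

-12

LOAD_FAST_LOAD_FAST b,b → push -7,-7. Stack: [-7, -7]
BINARY_OP % → -7 % -7 = 0. Stack: [0]
STORE_FAST k → k=0. Stack: []
LOAD_CONST → push 5. Stack: [5]
LOAD_FAST a → push 10. Stack: [5, 10]
BINARY_OP % → 5 % 10 = 5. Stack: [5]
STORE_FAST k → k=5. Stack: []
LOAD_FAST_LOAD_FAST k,a → push 5,10. Stack: [5, 10]
BINARY_OP - → 5 - 10 = -5. Stack: [-5]
STORE_FAST p → p=-5. Stack: []
LOAD_CONST → push 10. Stack: [10]
LOAD_FAST p → push -5. Stack: [10, -5]
BINARY_OP ^ → 10 ^ -5 = -15. Stack: [-15]
LOAD_FAST_LOAD_FAST p,k → push -5,5. Stack: [-15, -5, 5]
BINARY_OP ^ → -5 ^ 5 = -2. Stack: [-15, -2]
BINARY_OP + → -15 + -2 = -17. Stack: [-17]
STORE_FAST x → x=-17. Stack: []
LOAD_FAST_LOAD_FAST a,p → push 10,-5. Stack: [10, -5]
BINARY_OP - → 10 - -5 = 15. Stack: [15]
LOAD_CONST → push 1. Stack: [15, 1]
BINARY_OP * → 15 * 1 = 15. Stack: [15]
STORE_FAST m → m=15. Stack: []
LOAD_FAST_LOAD_FAST a,p → push 10,-5. Stack: [10, -5]
BINARY_OP | → 10 | -5 = -5. Stack: [-5]
STORE_FAST w → w=-5. Stack: []
LOAD_CONST → push 5. Stack: [5]
STORE_FAST t → t=5. Stack: []
LOAD_FAST_LOAD_FAST t,x → push 5,-17. Stack: [5, -17]
BINARY_OP + → 5 + -17 = -12. Stack: [-12]
RETURN_VALUE → return -12.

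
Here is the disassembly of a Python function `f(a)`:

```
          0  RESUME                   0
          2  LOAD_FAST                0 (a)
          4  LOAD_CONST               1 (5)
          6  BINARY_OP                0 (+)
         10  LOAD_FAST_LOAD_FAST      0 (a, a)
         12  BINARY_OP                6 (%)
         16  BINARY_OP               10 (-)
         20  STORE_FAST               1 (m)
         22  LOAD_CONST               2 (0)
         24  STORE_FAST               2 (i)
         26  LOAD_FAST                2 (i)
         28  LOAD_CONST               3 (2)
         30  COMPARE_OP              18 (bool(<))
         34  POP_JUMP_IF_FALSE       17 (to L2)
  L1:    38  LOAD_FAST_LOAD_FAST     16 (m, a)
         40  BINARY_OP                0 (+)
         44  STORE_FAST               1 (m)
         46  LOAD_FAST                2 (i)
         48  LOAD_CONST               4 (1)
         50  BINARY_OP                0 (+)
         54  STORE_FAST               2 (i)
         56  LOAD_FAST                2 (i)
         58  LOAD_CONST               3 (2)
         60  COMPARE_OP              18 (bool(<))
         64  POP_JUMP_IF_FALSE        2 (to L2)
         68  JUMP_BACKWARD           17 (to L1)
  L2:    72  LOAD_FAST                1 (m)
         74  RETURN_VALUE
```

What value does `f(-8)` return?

LOAD_FAST a → push -8. Stack: [-8]
LOAD_CONST → push 5. Stack: [-8, 5]
BINARY_OP + → -8 + 5 = -3. Stack: [-3]
LOAD_FAST_LOAD_FAST a,a → push -8,-8. Stack: [-3, -8, -8]
BINARY_OP % → -8 % -8 = 0. Stack: [-3, 0]
BINARY_OP - → -3 - 0 = -3. Stack: [-3]
STORE_FAST m → m=-3. Stack: []
LOAD_CONST → push 0. Stack: [0]
STORE_FAST i → i=0. Stack: []
LOAD_FAST i → push 0. Stack: [0]
LOAD_CONST → push 2. Stack: [0, 2]
COMPARE_OP bool(<) → 0 vs 2 = True. Stack: [True]
POP_JUMP_IF_FALSE → pop True; no jump. Stack: []
LOAD_FAST_LOAD_FAST m,a → push -3,-8. Stack: [-3, -8]
BINARY_OP + → -3 + -8 = -11. Stack: [-11]
STORE_FAST m → m=-11. Stack: []
LOAD_FAST i → push 0. Stack: [0]
LOAD_CONST → push 1. Stack: [0, 1]
BINARY_OP + → 0 + 1 = 1. Stack: [1]
STORE_FAST i → i=1. Stack: []
LOAD_FAST i → push 1. Stack: [1]
LOAD_CONST → push 2. Stack: [1, 2]
COMPARE_OP bool(<) → 1 vs 2 = True. Stack: [True]
POP_JUMP_IF_FALSE → pop True; no jump. Stack: []
LOAD_FAST_LOAD_FAST m,a → push -11,-8. Stack: [-11, -8]
BINARY_OP + → -11 + -8 = -19. Stack: [-19]
STORE_FAST m → m=-19. Stack: []
LOAD_FAST i → push 1. Stack: [1]
LOAD_CONST → push 1. Stack: [1, 1]
BINARY_OP + → 1 + 1 = 2. Stack: [2]
STORE_FAST i → i=2. Stack: []
LOAD_FAST i → push 2. Stack: [2]
LOAD_CONST → push 2. Stack: [2, 2]
COMPARE_OP bool(<) → 2 vs 2 = False. Stack: [False]
POP_JUMP_IF_FALSE → pop False; jump. Stack: []
LOAD_FAST m → push -19. Stack: [-19]
RETURN_VALUE → return -19.

-19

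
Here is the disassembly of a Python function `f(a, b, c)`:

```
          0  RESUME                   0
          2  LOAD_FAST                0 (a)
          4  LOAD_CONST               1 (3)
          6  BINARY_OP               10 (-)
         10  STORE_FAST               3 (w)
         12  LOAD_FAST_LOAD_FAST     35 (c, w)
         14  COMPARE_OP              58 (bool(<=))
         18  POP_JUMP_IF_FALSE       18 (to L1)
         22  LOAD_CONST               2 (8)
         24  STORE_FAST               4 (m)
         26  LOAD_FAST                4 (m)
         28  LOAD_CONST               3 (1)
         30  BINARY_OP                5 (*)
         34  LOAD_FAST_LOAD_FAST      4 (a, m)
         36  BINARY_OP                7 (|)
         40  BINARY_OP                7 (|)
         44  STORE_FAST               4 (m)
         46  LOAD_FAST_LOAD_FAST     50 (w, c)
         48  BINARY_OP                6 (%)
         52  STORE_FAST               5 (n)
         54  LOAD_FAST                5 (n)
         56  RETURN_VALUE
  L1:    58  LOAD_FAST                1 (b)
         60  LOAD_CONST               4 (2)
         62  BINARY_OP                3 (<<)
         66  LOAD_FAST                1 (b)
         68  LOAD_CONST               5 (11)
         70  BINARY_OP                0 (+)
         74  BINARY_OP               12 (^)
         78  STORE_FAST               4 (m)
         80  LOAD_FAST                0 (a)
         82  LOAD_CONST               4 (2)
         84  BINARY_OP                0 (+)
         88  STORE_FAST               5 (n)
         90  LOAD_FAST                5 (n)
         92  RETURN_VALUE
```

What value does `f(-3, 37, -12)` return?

-6

LOAD_FAST a → push -3. Stack: [-3]
LOAD_CONST → push 3. Stack: [-3, 3]
BINARY_OP - → -3 - 3 = -6. Stack: [-6]
STORE_FAST w → w=-6. Stack: []
LOAD_FAST_LOAD_FAST c,w → push -12,-6. Stack: [-12, -6]
COMPARE_OP bool(<=) → -12 vs -6 = True. Stack: [True]
POP_JUMP_IF_FALSE → pop True; no jump. Stack: []
LOAD_CONST → push 8. Stack: [8]
STORE_FAST m → m=8. Stack: []
LOAD_FAST m → push 8. Stack: [8]
LOAD_CONST → push 1. Stack: [8, 1]
BINARY_OP * → 8 * 1 = 8. Stack: [8]
LOAD_FAST_LOAD_FAST a,m → push -3,8. Stack: [8, -3, 8]
BINARY_OP | → -3 | 8 = -3. Stack: [8, -3]
BINARY_OP | → 8 | -3 = -3. Stack: [-3]
STORE_FAST m → m=-3. Stack: []
LOAD_FAST_LOAD_FAST w,c → push -6,-12. Stack: [-6, -12]
BINARY_OP % → -6 % -12 = -6. Stack: [-6]
STORE_FAST n → n=-6. Stack: []
LOAD_FAST n → push -6. Stack: [-6]
RETURN_VALUE → return -6.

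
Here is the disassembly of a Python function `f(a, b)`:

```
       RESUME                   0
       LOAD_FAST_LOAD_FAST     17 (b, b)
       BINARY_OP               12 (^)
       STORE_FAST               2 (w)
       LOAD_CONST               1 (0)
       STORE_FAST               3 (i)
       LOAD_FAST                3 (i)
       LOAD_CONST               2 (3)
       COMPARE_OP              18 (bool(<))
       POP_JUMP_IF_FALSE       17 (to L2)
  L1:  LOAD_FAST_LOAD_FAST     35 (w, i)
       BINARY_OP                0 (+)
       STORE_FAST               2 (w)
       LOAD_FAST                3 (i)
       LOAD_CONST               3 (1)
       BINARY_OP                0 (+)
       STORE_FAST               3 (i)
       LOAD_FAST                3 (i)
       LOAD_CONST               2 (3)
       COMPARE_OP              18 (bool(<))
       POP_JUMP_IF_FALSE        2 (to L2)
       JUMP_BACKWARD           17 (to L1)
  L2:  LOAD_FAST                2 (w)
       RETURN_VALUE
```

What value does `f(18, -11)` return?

3

LOAD_FAST_LOAD_FAST b,b → push -11,-11. Stack: [-11, -11]
BINARY_OP ^ → -11 ^ -11 = 0. Stack: [0]
STORE_FAST w → w=0. Stack: []
LOAD_CONST → push 0. Stack: [0]
STORE_FAST i → i=0. Stack: []
LOAD_FAST i → push 0. Stack: [0]
LOAD_CONST → push 3. Stack: [0, 3]
COMPARE_OP bool(<) → 0 vs 3 = True. Stack: [True]
POP_JUMP_IF_FALSE → pop True; no jump. Stack: []
LOAD_FAST_LOAD_FAST w,i → push 0,0. Stack: [0, 0]
BINARY_OP + → 0 + 0 = 0. Stack: [0]
STORE_FAST w → w=0. Stack: []
LOAD_FAST i → push 0. Stack: [0]
LOAD_CONST → push 1. Stack: [0, 1]
BINARY_OP + → 0 + 1 = 1. Stack: [1]
STORE_FAST i → i=1. Stack: []
LOAD_FAST i → push 1. Stack: [1]
LOAD_CONST → push 3. Stack: [1, 3]
COMPARE_OP bool(<) → 1 vs 3 = True. Stack: [True]
POP_JUMP_IF_FALSE → pop True; no jump. Stack: []
LOAD_FAST_LOAD_FAST w,i → push 0,1. Stack: [0, 1]
BINARY_OP + → 0 + 1 = 1. Stack: [1]
STORE_FAST w → w=1. Stack: []
LOAD_FAST i → push 1. Stack: [1]
LOAD_CONST → push 1. Stack: [1, 1]
BINARY_OP + → 1 + 1 = 2. Stack: [2]
STORE_FAST i → i=2. Stack: []
LOAD_FAST i → push 2. Stack: [2]
LOAD_CONST → push 3. Stack: [2, 3]
COMPARE_OP bool(<) → 2 vs 3 = True. Stack: [True]
POP_JUMP_IF_FALSE → pop True; no jump. Stack: []
LOAD_FAST_LOAD_FAST w,i → push 1,2. Stack: [1, 2]
BINARY_OP + → 1 + 2 = 3. Stack: [3]
STORE_FAST w → w=3. Stack: []
LOAD_FAST i → push 2. Stack: [2]
LOAD_CONST → push 1. Stack: [2, 1]
BINARY_OP + → 2 + 1 = 3. Stack: [3]
STORE_FAST i → i=3. Stack: []
LOAD_FAST i → push 3. Stack: [3]
LOAD_CONST → push 3. Stack: [3, 3]
COMPARE_OP bool(<) → 3 vs 3 = False. Stack: [False]
POP_JUMP_IF_FALSE → pop False; jump. Stack: []
LOAD_FAST w → push 3. Stack: [3]
RETURN_VALUE → return 3.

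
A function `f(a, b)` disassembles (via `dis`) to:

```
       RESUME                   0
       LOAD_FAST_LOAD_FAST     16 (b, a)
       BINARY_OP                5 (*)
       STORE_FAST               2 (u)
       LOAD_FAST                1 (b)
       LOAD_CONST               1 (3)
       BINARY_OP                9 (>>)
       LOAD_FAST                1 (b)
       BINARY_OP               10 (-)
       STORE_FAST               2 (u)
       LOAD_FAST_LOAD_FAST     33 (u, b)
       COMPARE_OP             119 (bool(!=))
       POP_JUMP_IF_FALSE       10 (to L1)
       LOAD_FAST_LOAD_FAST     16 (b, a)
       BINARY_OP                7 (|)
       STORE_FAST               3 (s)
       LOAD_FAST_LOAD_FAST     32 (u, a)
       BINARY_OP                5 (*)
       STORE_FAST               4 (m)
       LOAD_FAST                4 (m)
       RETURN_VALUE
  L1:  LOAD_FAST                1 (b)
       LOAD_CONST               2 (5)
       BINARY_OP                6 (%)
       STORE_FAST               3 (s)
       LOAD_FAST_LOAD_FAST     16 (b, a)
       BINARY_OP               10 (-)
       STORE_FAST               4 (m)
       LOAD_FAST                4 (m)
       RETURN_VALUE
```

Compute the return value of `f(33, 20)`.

LOAD_FAST_LOAD_FAST b,a → push 20,33. Stack: [20, 33]
BINARY_OP * → 20 * 33 = 660. Stack: [660]
STORE_FAST u → u=660. Stack: []
LOAD_FAST b → push 20. Stack: [20]
LOAD_CONST → push 3. Stack: [20, 3]
BINARY_OP >> → 20 >> 3 = 2. Stack: [2]
LOAD_FAST b → push 20. Stack: [2, 20]
BINARY_OP - → 2 - 20 = -18. Stack: [-18]
STORE_FAST u → u=-18. Stack: []
LOAD_FAST_LOAD_FAST u,b → push -18,20. Stack: [-18, 20]
COMPARE_OP bool(!=) → -18 vs 20 = True. Stack: [True]
POP_JUMP_IF_FALSE → pop True; no jump. Stack: []
LOAD_FAST_LOAD_FAST b,a → push 20,33. Stack: [20, 33]
BINARY_OP | → 20 | 33 = 53. Stack: [53]
STORE_FAST s → s=53. Stack: []
LOAD_FAST_LOAD_FAST u,a → push -18,33. Stack: [-18, 33]
BINARY_OP * → -18 * 33 = -594. Stack: [-594]
STORE_FAST m → m=-594. Stack: []
LOAD_FAST m → push -594. Stack: [-594]
RETURN_VALUE → return -594.

-594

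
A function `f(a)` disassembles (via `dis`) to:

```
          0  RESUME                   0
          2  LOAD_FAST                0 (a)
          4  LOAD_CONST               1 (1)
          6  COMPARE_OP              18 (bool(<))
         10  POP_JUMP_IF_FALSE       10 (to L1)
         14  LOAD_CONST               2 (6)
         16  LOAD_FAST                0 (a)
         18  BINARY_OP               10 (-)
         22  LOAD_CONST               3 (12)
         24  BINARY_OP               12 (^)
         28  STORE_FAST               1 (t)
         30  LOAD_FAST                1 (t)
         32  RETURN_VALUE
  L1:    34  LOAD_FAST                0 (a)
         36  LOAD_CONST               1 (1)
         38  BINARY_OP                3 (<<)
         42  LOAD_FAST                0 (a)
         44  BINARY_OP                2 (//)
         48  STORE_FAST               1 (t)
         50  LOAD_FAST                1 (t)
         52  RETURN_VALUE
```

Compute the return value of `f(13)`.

LOAD_FAST a → push 13. Stack: [13]
LOAD_CONST → push 1. Stack: [13, 1]
COMPARE_OP bool(<) → 13 vs 1 = False. Stack: [False]
POP_JUMP_IF_FALSE → pop False; jump. Stack: []
LOAD_FAST a → push 13. Stack: [13]
LOAD_CONST → push 1. Stack: [13, 1]
BINARY_OP << → 13 << 1 = 26. Stack: [26]
LOAD_FAST a → push 13. Stack: [26, 13]
BINARY_OP // → 26 // 13 = 2. Stack: [2]
STORE_FAST t → t=2. Stack: []
LOAD_FAST t → push 2. Stack: [2]
RETURN_VALUE → return 2.

2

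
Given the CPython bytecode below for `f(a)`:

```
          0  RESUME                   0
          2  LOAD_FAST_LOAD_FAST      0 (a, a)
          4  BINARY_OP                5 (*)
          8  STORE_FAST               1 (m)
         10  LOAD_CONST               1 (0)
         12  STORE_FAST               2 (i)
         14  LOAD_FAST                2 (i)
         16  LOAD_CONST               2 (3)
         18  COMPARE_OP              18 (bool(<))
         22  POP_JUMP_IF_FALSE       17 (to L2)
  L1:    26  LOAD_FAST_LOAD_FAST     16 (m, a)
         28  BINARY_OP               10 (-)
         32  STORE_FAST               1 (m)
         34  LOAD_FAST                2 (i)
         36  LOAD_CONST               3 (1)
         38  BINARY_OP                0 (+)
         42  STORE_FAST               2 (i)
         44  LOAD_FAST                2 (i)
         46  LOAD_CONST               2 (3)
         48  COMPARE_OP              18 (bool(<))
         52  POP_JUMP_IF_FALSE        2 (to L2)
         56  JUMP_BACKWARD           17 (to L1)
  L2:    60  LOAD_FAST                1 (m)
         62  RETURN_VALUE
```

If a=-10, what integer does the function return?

LOAD_FAST_LOAD_FAST a,a → push -10,-10. Stack: [-10, -10]
BINARY_OP * → -10 * -10 = 100. Stack: [100]
STORE_FAST m → m=100. Stack: []
LOAD_CONST → push 0. Stack: [0]
STORE_FAST i → i=0. Stack: []
LOAD_FAST i → push 0. Stack: [0]
LOAD_CONST → push 3. Stack: [0, 3]
COMPARE_OP bool(<) → 0 vs 3 = True. Stack: [True]
POP_JUMP_IF_FALSE → pop True; no jump. Stack: []
LOAD_FAST_LOAD_FAST m,a → push 100,-10. Stack: [100, -10]
BINARY_OP - → 100 - -10 = 110. Stack: [110]
STORE_FAST m → m=110. Stack: []
LOAD_FAST i → push 0. Stack: [0]
LOAD_CONST → push 1. Stack: [0, 1]
BINARY_OP + → 0 + 1 = 1. Stack: [1]
STORE_FAST i → i=1. Stack: []
LOAD_FAST i → push 1. Stack: [1]
LOAD_CONST → push 3. Stack: [1, 3]
COMPARE_OP bool(<) → 1 vs 3 = True. Stack: [True]
POP_JUMP_IF_FALSE → pop True; no jump. Stack: []
LOAD_FAST_LOAD_FAST m,a → push 110,-10. Stack: [110, -10]
BINARY_OP - → 110 - -10 = 120. Stack: [120]
STORE_FAST m → m=120. Stack: []
LOAD_FAST i → push 1. Stack: [1]
LOAD_CONST → push 1. Stack: [1, 1]
BINARY_OP + → 1 + 1 = 2. Stack: [2]
STORE_FAST i → i=2. Stack: []
LOAD_FAST i → push 2. Stack: [2]
LOAD_CONST → push 3. Stack: [2, 3]
COMPARE_OP bool(<) → 2 vs 3 = True. Stack: [True]
POP_JUMP_IF_FALSE → pop True; no jump. Stack: []
LOAD_FAST_LOAD_FAST m,a → push 120,-10. Stack: [120, -10]
BINARY_OP - → 120 - -10 = 130. Stack: [130]
STORE_FAST m → m=130. Stack: []
LOAD_FAST i → push 2. Stack: [2]
LOAD_CONST → push 1. Stack: [2, 1]
BINARY_OP + → 2 + 1 = 3. Stack: [3]
STORE_FAST i → i=3. Stack: []
LOAD_FAST i → push 3. Stack: [3]
LOAD_CONST → push 3. Stack: [3, 3]
COMPARE_OP bool(<) → 3 vs 3 = False. Stack: [False]
POP_JUMP_IF_FALSE → pop False; jump. Stack: []
LOAD_FAST m → push 130. Stack: [130]
RETURN_VALUE → return 130.

130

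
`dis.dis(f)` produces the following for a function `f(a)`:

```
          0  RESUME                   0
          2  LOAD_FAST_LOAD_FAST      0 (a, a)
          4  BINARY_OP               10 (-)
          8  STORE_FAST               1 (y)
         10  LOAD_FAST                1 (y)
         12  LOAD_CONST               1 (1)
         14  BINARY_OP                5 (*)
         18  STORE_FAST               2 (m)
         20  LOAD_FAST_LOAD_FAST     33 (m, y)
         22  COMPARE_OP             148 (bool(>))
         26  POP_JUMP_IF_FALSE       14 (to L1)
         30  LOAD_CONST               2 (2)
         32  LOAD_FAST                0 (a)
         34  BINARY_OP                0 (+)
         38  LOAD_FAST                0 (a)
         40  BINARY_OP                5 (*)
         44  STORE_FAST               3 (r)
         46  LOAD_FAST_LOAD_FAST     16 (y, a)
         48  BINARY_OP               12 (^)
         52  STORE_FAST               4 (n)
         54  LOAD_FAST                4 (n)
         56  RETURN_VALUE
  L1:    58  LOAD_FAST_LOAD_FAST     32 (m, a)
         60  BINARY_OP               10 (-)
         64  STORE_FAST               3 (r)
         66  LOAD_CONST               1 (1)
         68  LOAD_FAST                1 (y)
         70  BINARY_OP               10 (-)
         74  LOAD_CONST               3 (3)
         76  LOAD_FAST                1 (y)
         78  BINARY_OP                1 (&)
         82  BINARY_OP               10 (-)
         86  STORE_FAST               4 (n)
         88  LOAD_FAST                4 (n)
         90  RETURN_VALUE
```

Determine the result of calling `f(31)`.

LOAD_FAST_LOAD_FAST a,a → push 31,31. Stack: [31, 31]
BINARY_OP - → 31 - 31 = 0. Stack: [0]
STORE_FAST y → y=0. Stack: []
LOAD_FAST y → push 0. Stack: [0]
LOAD_CONST → push 1. Stack: [0, 1]
BINARY_OP * → 0 * 1 = 0. Stack: [0]
STORE_FAST m → m=0. Stack: []
LOAD_FAST_LOAD_FAST m,y → push 0,0. Stack: [0, 0]
COMPARE_OP bool(>) → 0 vs 0 = False. Stack: [False]
POP_JUMP_IF_FALSE → pop False; jump. Stack: []
LOAD_FAST_LOAD_FAST m,a → push 0,31. Stack: [0, 31]
BINARY_OP - → 0 - 31 = -31. Stack: [-31]
STORE_FAST r → r=-31. Stack: []
LOAD_CONST → push 1. Stack: [1]
LOAD_FAST y → push 0. Stack: [1, 0]
BINARY_OP - → 1 - 0 = 1. Stack: [1]
LOAD_CONST → push 3. Stack: [1, 3]
LOAD_FAST y → push 0. Stack: [1, 3, 0]
BINARY_OP & → 3 & 0 = 0. Stack: [1, 0]
BINARY_OP - → 1 - 0 = 1. Stack: [1]
STORE_FAST n → n=1. Stack: []
LOAD_FAST n → push 1. Stack: [1]
RETURN_VALUE → return 1.

1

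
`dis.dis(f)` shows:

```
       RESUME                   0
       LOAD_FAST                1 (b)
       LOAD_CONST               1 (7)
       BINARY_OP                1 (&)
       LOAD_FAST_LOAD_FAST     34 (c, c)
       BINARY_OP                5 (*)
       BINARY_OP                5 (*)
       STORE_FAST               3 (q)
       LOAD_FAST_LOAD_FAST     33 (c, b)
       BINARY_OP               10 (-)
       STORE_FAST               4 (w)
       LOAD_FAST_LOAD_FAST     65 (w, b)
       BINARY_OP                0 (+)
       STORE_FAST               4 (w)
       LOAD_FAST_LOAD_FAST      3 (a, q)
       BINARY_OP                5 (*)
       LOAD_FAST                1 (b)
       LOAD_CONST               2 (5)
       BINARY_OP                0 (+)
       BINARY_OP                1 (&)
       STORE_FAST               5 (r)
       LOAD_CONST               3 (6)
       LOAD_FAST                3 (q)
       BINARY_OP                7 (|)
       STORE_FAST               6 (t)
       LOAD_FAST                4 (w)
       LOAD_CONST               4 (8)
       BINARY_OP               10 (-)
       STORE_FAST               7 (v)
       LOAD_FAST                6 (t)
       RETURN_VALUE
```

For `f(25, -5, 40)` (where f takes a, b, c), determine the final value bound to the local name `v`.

32

LOAD_FAST b → push -5. Stack: [-5]
LOAD_CONST → push 7. Stack: [-5, 7]
BINARY_OP & → -5 & 7 = 3. Stack: [3]
LOAD_FAST_LOAD_FAST c,c → push 40,40. Stack: [3, 40, 40]
BINARY_OP * → 40 * 40 = 1600. Stack: [3, 1600]
BINARY_OP * → 3 * 1600 = 4800. Stack: [4800]
STORE_FAST q → q=4800. Stack: []
LOAD_FAST_LOAD_FAST c,b → push 40,-5. Stack: [40, -5]
BINARY_OP - → 40 - -5 = 45. Stack: [45]
STORE_FAST w → w=45. Stack: []
LOAD_FAST_LOAD_FAST w,b → push 45,-5. Stack: [45, -5]
BINARY_OP + → 45 + -5 = 40. Stack: [40]
STORE_FAST w → w=40. Stack: []
LOAD_FAST_LOAD_FAST a,q → push 25,4800. Stack: [25, 4800]
BINARY_OP * → 25 * 4800 = 120000. Stack: [120000]
LOAD_FAST b → push -5. Stack: [120000, -5]
LOAD_CONST → push 5. Stack: [120000, -5, 5]
BINARY_OP + → -5 + 5 = 0. Stack: [120000, 0]
BINARY_OP & → 120000 & 0 = 0. Stack: [0]
STORE_FAST r → r=0. Stack: []
LOAD_CONST → push 6. Stack: [6]
LOAD_FAST q → push 4800. Stack: [6, 4800]
BINARY_OP | → 6 | 4800 = 4806. Stack: [4806]
STORE_FAST t → t=4806. Stack: []
LOAD_FAST w → push 40. Stack: [40]
LOAD_CONST → push 8. Stack: [40, 8]
BINARY_OP - → 40 - 8 = 32. Stack: [32]
STORE_FAST v → v=32. Stack: []
LOAD_FAST t → push 4806. Stack: [4806]
RETURN_VALUE → return 4806.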